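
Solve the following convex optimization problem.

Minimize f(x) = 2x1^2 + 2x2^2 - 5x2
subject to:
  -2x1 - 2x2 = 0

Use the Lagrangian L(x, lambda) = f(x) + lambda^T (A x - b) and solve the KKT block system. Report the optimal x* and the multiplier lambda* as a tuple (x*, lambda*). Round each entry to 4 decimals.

Form the Lagrangian:
  L(x, lambda) = (1/2) x^T Q x + c^T x + lambda^T (A x - b)
Stationarity (grad_x L = 0): Q x + c + A^T lambda = 0.
Primal feasibility: A x = b.

This gives the KKT block system:
  [ Q   A^T ] [ x     ]   [-c ]
  [ A    0  ] [ lambda ] = [ b ]

Solving the linear system:
  x*      = (-0.625, 0.625)
  lambda* = (-1.25)
  f(x*)   = -1.5625

x* = (-0.625, 0.625), lambda* = (-1.25)


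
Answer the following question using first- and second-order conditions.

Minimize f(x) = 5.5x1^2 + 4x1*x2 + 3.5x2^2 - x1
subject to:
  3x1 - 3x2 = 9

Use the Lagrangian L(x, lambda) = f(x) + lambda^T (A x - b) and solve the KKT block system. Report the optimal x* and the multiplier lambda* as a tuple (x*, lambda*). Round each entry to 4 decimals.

Form the Lagrangian:
  L(x, lambda) = (1/2) x^T Q x + c^T x + lambda^T (A x - b)
Stationarity (grad_x L = 0): Q x + c + A^T lambda = 0.
Primal feasibility: A x = b.

This gives the KKT block system:
  [ Q   A^T ] [ x     ]   [-c ]
  [ A    0  ] [ lambda ] = [ b ]

Solving the linear system:
  x*      = (1.3077, -1.6923)
  lambda* = (-2.2051)
  f(x*)   = 9.2692

x* = (1.3077, -1.6923), lambda* = (-2.2051)


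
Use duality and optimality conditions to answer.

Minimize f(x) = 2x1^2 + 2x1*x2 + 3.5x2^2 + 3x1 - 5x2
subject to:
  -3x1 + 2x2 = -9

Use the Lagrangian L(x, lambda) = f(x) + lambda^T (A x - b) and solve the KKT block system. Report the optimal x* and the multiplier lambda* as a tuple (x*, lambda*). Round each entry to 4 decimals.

Form the Lagrangian:
  L(x, lambda) = (1/2) x^T Q x + c^T x + lambda^T (A x - b)
Stationarity (grad_x L = 0): Q x + c + A^T lambda = 0.
Primal feasibility: A x = b.

This gives the KKT block system:
  [ Q   A^T ] [ x     ]   [-c ]
  [ A    0  ] [ lambda ] = [ b ]

Solving the linear system:
  x*      = (2.3592, -0.9612)
  lambda* = (3.5049)
  f(x*)   = 21.7136

x* = (2.3592, -0.9612), lambda* = (3.5049)


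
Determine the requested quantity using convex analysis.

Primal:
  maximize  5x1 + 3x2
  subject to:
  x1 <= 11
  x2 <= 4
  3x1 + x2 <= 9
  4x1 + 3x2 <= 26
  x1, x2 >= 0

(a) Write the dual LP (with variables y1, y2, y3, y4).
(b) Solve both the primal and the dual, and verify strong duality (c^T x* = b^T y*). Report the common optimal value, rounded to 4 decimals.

The standard primal-dual pair for 'max c^T x s.t. A x <= b, x >= 0' is:
  Dual:  min b^T y  s.t.  A^T y >= c,  y >= 0.

So the dual LP is:
  minimize  11y1 + 4y2 + 9y3 + 26y4
  subject to:
    y1 + 3y3 + 4y4 >= 5
    y2 + y3 + 3y4 >= 3
    y1, y2, y3, y4 >= 0

Solving the primal: x* = (1.6667, 4).
  primal value c^T x* = 20.3333.
Solving the dual: y* = (0, 1.3333, 1.6667, 0).
  dual value b^T y* = 20.3333.
Strong duality: c^T x* = b^T y*. Confirmed.

20.3333


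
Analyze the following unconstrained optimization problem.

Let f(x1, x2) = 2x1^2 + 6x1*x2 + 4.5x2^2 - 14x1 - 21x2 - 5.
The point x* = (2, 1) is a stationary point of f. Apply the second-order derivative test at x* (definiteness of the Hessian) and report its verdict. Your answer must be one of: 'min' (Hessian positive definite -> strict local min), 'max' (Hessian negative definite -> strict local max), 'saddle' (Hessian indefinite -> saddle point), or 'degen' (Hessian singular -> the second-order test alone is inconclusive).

Compute the Hessian H = grad^2 f:
  H = [[4, 6], [6, 9]]
Verify stationarity: grad f(x*) = H x* + g = (0, 0).
Eigenvalues of H: 0, 13.
H has a zero eigenvalue (singular; positive semidefinite but not definite), so H is neither positive definite, negative definite, nor indefinite. The second-order test alone is inconclusive -> degen.
(Indeed, f is constant along the null direction of H through x*, so x* is not a strict local extremum.)

degen


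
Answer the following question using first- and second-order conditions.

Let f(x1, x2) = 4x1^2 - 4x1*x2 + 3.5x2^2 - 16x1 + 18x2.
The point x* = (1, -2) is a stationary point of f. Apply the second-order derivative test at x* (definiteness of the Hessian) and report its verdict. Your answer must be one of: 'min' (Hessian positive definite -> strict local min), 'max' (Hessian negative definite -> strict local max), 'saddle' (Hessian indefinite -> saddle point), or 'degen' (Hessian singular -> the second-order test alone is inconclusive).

Compute the Hessian H = grad^2 f:
  H = [[8, -4], [-4, 7]]
Verify stationarity: grad f(x*) = H x* + g = (0, 0).
Eigenvalues of H: 3.4689, 11.5311.
Both eigenvalues > 0, so H is positive definite -> x* is a strict local min.

min


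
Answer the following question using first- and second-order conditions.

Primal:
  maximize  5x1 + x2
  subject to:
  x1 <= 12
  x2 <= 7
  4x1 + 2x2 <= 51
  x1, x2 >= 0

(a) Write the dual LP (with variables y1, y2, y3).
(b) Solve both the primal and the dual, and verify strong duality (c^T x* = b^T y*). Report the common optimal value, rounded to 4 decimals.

The standard primal-dual pair for 'max c^T x s.t. A x <= b, x >= 0' is:
  Dual:  min b^T y  s.t.  A^T y >= c,  y >= 0.

So the dual LP is:
  minimize  12y1 + 7y2 + 51y3
  subject to:
    y1 + 4y3 >= 5
    y2 + 2y3 >= 1
    y1, y2, y3 >= 0

Solving the primal: x* = (12, 1.5).
  primal value c^T x* = 61.5.
Solving the dual: y* = (3, 0, 0.5).
  dual value b^T y* = 61.5.
Strong duality: c^T x* = b^T y*. Confirmed.

61.5


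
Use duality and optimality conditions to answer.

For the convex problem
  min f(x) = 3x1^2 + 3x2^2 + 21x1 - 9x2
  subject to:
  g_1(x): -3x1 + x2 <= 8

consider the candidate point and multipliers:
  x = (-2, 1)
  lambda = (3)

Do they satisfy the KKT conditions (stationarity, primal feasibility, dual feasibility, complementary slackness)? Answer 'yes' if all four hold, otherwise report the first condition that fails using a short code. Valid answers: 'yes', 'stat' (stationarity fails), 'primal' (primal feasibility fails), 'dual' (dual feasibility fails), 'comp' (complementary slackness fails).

Gradient of f: grad f(x) = Q x + c = (9, -3)
Constraint values g_i(x) = a_i^T x - b_i:
  g_1((-2, 1)) = -1
Stationarity residual: grad f(x) + sum_i lambda_i a_i = (0, 0)
  -> stationarity OK
Primal feasibility (all g_i <= 0): OK
Dual feasibility (all lambda_i >= 0): OK
Complementary slackness (lambda_i * g_i(x) = 0 for all i): FAILS

Verdict: the first failing condition is complementary_slackness -> comp.

comp


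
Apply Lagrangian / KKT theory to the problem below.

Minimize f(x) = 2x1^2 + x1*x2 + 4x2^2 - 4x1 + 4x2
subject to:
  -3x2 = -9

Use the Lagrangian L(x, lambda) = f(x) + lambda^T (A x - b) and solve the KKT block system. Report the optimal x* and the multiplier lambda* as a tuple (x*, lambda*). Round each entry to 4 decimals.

Form the Lagrangian:
  L(x, lambda) = (1/2) x^T Q x + c^T x + lambda^T (A x - b)
Stationarity (grad_x L = 0): Q x + c + A^T lambda = 0.
Primal feasibility: A x = b.

This gives the KKT block system:
  [ Q   A^T ] [ x     ]   [-c ]
  [ A    0  ] [ lambda ] = [ b ]

Solving the linear system:
  x*      = (0.25, 3)
  lambda* = (9.4167)
  f(x*)   = 47.875

x* = (0.25, 3), lambda* = (9.4167)


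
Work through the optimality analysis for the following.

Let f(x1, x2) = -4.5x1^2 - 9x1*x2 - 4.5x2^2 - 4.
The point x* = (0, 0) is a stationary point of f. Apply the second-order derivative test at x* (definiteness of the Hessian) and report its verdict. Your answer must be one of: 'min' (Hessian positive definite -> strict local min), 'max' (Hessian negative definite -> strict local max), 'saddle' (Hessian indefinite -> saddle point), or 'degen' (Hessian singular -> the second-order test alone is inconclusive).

Compute the Hessian H = grad^2 f:
  H = [[-9, -9], [-9, -9]]
Verify stationarity: grad f(x*) = H x* + g = (0, 0).
Eigenvalues of H: -18, 0.
H has a zero eigenvalue (singular; negative semidefinite but not definite), so H is neither positive definite, negative definite, nor indefinite. The second-order test alone is inconclusive -> degen.
(Indeed, f is constant along the null direction of H through x*, so x* is not a strict local extremum.)

degen


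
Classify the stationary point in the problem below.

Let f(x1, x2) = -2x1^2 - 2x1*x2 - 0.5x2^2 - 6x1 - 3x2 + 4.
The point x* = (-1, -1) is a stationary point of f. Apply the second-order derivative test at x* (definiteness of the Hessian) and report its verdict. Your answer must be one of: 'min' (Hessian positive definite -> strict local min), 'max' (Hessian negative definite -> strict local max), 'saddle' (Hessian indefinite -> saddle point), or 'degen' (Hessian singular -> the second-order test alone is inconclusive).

Compute the Hessian H = grad^2 f:
  H = [[-4, -2], [-2, -1]]
Verify stationarity: grad f(x*) = H x* + g = (0, 0).
Eigenvalues of H: -5, 0.
H has a zero eigenvalue (singular; negative semidefinite but not definite), so H is neither positive definite, negative definite, nor indefinite. The second-order test alone is inconclusive -> degen.
(Indeed, f is constant along the null direction of H through x*, so x* is not a strict local extremum.)

degen


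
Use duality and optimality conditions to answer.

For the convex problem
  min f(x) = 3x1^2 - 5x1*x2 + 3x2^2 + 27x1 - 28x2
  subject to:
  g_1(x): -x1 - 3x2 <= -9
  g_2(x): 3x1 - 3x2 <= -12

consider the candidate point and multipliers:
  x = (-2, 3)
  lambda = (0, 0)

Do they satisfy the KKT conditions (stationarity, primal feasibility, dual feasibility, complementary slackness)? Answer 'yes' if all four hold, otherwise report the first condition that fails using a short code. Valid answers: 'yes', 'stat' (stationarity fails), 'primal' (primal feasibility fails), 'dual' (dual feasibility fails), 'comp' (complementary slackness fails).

Gradient of f: grad f(x) = Q x + c = (0, 0)
Constraint values g_i(x) = a_i^T x - b_i:
  g_1((-2, 3)) = 2
  g_2((-2, 3)) = -3
Stationarity residual: grad f(x) + sum_i lambda_i a_i = (0, 0)
  -> stationarity OK
Primal feasibility (all g_i <= 0): FAILS
Dual feasibility (all lambda_i >= 0): OK
Complementary slackness (lambda_i * g_i(x) = 0 for all i): OK

Verdict: the first failing condition is primal_feasibility -> primal.

primal


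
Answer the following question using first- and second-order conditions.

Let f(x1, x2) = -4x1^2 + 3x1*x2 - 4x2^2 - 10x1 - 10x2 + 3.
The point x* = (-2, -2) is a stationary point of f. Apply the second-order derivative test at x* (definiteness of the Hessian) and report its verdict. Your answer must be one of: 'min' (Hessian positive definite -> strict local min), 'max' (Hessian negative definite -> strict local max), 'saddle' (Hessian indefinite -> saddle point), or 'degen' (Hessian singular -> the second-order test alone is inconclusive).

Compute the Hessian H = grad^2 f:
  H = [[-8, 3], [3, -8]]
Verify stationarity: grad f(x*) = H x* + g = (0, 0).
Eigenvalues of H: -11, -5.
Both eigenvalues < 0, so H is negative definite -> x* is a strict local max.

max


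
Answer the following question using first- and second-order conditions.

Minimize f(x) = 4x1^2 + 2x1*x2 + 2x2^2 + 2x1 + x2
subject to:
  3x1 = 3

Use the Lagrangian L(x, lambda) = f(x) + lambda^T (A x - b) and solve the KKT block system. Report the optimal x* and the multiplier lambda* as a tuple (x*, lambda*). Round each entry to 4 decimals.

Form the Lagrangian:
  L(x, lambda) = (1/2) x^T Q x + c^T x + lambda^T (A x - b)
Stationarity (grad_x L = 0): Q x + c + A^T lambda = 0.
Primal feasibility: A x = b.

This gives the KKT block system:
  [ Q   A^T ] [ x     ]   [-c ]
  [ A    0  ] [ lambda ] = [ b ]

Solving the linear system:
  x*      = (1, -0.75)
  lambda* = (-2.8333)
  f(x*)   = 4.875

x* = (1, -0.75), lambda* = (-2.8333)


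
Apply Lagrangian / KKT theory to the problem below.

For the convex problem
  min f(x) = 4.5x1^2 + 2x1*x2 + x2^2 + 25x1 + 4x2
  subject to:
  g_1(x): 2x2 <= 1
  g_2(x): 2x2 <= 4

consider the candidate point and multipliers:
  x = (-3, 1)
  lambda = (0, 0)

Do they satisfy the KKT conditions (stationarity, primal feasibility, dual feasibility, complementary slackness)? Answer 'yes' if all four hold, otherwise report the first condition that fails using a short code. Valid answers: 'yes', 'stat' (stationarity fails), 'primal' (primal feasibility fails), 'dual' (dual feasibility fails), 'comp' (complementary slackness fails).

Gradient of f: grad f(x) = Q x + c = (0, 0)
Constraint values g_i(x) = a_i^T x - b_i:
  g_1((-3, 1)) = 1
  g_2((-3, 1)) = -2
Stationarity residual: grad f(x) + sum_i lambda_i a_i = (0, 0)
  -> stationarity OK
Primal feasibility (all g_i <= 0): FAILS
Dual feasibility (all lambda_i >= 0): OK
Complementary slackness (lambda_i * g_i(x) = 0 for all i): OK

Verdict: the first failing condition is primal_feasibility -> primal.

primal


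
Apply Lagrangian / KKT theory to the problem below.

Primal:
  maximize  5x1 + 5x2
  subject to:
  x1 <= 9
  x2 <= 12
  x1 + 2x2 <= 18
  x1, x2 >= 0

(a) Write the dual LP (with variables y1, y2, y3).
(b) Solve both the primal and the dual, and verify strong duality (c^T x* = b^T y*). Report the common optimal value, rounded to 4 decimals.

The standard primal-dual pair for 'max c^T x s.t. A x <= b, x >= 0' is:
  Dual:  min b^T y  s.t.  A^T y >= c,  y >= 0.

So the dual LP is:
  minimize  9y1 + 12y2 + 18y3
  subject to:
    y1 + y3 >= 5
    y2 + 2y3 >= 5
    y1, y2, y3 >= 0

Solving the primal: x* = (9, 4.5).
  primal value c^T x* = 67.5.
Solving the dual: y* = (2.5, 0, 2.5).
  dual value b^T y* = 67.5.
Strong duality: c^T x* = b^T y*. Confirmed.

67.5


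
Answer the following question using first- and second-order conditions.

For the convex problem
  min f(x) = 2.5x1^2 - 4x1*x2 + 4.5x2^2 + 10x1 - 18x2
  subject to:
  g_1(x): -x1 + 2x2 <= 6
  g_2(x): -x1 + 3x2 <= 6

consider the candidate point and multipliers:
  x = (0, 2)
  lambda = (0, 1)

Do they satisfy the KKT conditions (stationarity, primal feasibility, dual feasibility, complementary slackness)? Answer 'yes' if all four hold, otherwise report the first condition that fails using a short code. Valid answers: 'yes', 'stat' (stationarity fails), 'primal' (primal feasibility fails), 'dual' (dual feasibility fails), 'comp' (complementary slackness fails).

Gradient of f: grad f(x) = Q x + c = (2, 0)
Constraint values g_i(x) = a_i^T x - b_i:
  g_1((0, 2)) = -2
  g_2((0, 2)) = 0
Stationarity residual: grad f(x) + sum_i lambda_i a_i = (1, 3)
  -> stationarity FAILS
Primal feasibility (all g_i <= 0): OK
Dual feasibility (all lambda_i >= 0): OK
Complementary slackness (lambda_i * g_i(x) = 0 for all i): OK

Verdict: the first failing condition is stationarity -> stat.

stat


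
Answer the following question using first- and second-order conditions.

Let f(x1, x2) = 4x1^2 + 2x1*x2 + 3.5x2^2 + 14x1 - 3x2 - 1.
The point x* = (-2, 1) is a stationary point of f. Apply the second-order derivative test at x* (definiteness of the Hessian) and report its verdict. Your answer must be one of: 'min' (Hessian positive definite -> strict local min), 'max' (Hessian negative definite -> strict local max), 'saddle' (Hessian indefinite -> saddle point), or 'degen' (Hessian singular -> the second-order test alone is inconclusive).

Compute the Hessian H = grad^2 f:
  H = [[8, 2], [2, 7]]
Verify stationarity: grad f(x*) = H x* + g = (0, 0).
Eigenvalues of H: 5.4384, 9.5616.
Both eigenvalues > 0, so H is positive definite -> x* is a strict local min.

min


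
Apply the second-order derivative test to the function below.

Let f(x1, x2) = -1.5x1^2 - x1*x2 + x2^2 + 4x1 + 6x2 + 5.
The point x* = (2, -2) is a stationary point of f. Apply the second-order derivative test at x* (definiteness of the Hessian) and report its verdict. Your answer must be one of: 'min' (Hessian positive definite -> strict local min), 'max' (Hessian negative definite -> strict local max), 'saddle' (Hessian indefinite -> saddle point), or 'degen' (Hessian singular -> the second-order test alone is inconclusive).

Compute the Hessian H = grad^2 f:
  H = [[-3, -1], [-1, 2]]
Verify stationarity: grad f(x*) = H x* + g = (0, 0).
Eigenvalues of H: -3.1926, 2.1926.
Eigenvalues have mixed signs, so H is indefinite -> x* is a saddle point.

saddle


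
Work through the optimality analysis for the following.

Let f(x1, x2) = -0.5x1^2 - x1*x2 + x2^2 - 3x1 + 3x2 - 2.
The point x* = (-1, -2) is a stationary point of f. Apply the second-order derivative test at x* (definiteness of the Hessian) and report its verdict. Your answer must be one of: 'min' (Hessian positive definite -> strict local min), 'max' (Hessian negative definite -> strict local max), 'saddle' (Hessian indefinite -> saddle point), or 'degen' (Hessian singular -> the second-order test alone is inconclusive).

Compute the Hessian H = grad^2 f:
  H = [[-1, -1], [-1, 2]]
Verify stationarity: grad f(x*) = H x* + g = (0, 0).
Eigenvalues of H: -1.3028, 2.3028.
Eigenvalues have mixed signs, so H is indefinite -> x* is a saddle point.

saddle


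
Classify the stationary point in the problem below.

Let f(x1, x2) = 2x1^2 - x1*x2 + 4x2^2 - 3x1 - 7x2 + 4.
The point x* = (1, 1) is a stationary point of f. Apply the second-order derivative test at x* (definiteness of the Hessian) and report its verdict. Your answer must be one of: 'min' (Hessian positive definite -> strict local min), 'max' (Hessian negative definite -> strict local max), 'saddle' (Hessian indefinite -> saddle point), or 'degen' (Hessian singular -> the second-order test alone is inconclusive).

Compute the Hessian H = grad^2 f:
  H = [[4, -1], [-1, 8]]
Verify stationarity: grad f(x*) = H x* + g = (0, 0).
Eigenvalues of H: 3.7639, 8.2361.
Both eigenvalues > 0, so H is positive definite -> x* is a strict local min.

min


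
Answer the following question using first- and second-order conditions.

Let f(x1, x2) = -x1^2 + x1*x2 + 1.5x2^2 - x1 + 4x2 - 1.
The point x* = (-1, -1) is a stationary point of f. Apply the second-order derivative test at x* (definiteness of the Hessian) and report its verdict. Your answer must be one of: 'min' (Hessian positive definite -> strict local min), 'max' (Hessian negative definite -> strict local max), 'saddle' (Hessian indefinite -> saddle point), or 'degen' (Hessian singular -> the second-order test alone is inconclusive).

Compute the Hessian H = grad^2 f:
  H = [[-2, 1], [1, 3]]
Verify stationarity: grad f(x*) = H x* + g = (0, 0).
Eigenvalues of H: -2.1926, 3.1926.
Eigenvalues have mixed signs, so H is indefinite -> x* is a saddle point.

saddle


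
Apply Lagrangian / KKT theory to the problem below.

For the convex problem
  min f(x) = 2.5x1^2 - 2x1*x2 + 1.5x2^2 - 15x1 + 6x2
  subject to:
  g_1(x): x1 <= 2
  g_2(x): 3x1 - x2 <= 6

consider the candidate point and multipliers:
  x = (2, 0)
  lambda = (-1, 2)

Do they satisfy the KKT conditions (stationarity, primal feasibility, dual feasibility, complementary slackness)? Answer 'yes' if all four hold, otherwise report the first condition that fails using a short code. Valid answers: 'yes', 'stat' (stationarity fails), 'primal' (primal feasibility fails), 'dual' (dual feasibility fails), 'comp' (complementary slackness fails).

Gradient of f: grad f(x) = Q x + c = (-5, 2)
Constraint values g_i(x) = a_i^T x - b_i:
  g_1((2, 0)) = 0
  g_2((2, 0)) = 0
Stationarity residual: grad f(x) + sum_i lambda_i a_i = (0, 0)
  -> stationarity OK
Primal feasibility (all g_i <= 0): OK
Dual feasibility (all lambda_i >= 0): FAILS
Complementary slackness (lambda_i * g_i(x) = 0 for all i): OK

Verdict: the first failing condition is dual_feasibility -> dual.

dual


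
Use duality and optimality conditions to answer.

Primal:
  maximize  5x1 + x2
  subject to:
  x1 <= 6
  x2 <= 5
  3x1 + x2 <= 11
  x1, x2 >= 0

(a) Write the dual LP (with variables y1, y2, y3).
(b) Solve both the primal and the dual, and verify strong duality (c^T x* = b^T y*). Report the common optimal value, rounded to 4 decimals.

The standard primal-dual pair for 'max c^T x s.t. A x <= b, x >= 0' is:
  Dual:  min b^T y  s.t.  A^T y >= c,  y >= 0.

So the dual LP is:
  minimize  6y1 + 5y2 + 11y3
  subject to:
    y1 + 3y3 >= 5
    y2 + y3 >= 1
    y1, y2, y3 >= 0

Solving the primal: x* = (3.6667, 0).
  primal value c^T x* = 18.3333.
Solving the dual: y* = (0, 0, 1.6667).
  dual value b^T y* = 18.3333.
Strong duality: c^T x* = b^T y*. Confirmed.

18.3333


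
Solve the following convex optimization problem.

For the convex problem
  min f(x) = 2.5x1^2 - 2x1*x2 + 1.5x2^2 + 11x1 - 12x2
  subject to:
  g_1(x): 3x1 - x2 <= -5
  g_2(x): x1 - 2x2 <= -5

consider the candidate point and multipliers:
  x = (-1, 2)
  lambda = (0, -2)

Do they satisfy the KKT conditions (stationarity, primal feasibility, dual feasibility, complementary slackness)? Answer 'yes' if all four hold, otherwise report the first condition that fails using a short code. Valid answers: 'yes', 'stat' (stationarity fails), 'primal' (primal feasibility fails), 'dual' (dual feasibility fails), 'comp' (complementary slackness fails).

Gradient of f: grad f(x) = Q x + c = (2, -4)
Constraint values g_i(x) = a_i^T x - b_i:
  g_1((-1, 2)) = 0
  g_2((-1, 2)) = 0
Stationarity residual: grad f(x) + sum_i lambda_i a_i = (0, 0)
  -> stationarity OK
Primal feasibility (all g_i <= 0): OK
Dual feasibility (all lambda_i >= 0): FAILS
Complementary slackness (lambda_i * g_i(x) = 0 for all i): OK

Verdict: the first failing condition is dual_feasibility -> dual.

dual


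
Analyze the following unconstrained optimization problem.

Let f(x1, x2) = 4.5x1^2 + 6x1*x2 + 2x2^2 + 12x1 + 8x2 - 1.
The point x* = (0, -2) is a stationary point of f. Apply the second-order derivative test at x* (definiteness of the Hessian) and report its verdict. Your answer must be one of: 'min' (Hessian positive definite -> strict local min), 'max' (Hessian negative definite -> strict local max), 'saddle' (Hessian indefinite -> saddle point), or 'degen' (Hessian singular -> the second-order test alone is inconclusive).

Compute the Hessian H = grad^2 f:
  H = [[9, 6], [6, 4]]
Verify stationarity: grad f(x*) = H x* + g = (0, 0).
Eigenvalues of H: 0, 13.
H has a zero eigenvalue (singular; positive semidefinite but not definite), so H is neither positive definite, negative definite, nor indefinite. The second-order test alone is inconclusive -> degen.
(Indeed, f is constant along the null direction of H through x*, so x* is not a strict local extremum.)

degen


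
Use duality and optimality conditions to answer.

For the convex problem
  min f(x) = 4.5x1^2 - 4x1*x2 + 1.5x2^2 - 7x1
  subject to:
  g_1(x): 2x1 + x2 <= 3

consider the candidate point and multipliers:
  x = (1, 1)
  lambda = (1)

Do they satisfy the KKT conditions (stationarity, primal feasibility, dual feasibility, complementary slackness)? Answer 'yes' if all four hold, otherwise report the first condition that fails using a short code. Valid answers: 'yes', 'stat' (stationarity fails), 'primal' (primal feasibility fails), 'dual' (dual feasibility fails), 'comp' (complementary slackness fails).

Gradient of f: grad f(x) = Q x + c = (-2, -1)
Constraint values g_i(x) = a_i^T x - b_i:
  g_1((1, 1)) = 0
Stationarity residual: grad f(x) + sum_i lambda_i a_i = (0, 0)
  -> stationarity OK
Primal feasibility (all g_i <= 0): OK
Dual feasibility (all lambda_i >= 0): OK
Complementary slackness (lambda_i * g_i(x) = 0 for all i): OK

Verdict: yes, KKT holds.

yes


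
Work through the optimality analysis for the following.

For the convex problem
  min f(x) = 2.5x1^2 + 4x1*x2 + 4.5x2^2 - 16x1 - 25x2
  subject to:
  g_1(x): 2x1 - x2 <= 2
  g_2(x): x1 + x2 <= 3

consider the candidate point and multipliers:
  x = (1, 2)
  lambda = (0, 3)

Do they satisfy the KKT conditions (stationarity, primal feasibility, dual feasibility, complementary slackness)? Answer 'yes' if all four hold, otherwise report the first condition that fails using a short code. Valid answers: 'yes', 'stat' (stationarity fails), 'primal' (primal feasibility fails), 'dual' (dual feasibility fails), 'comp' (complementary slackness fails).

Gradient of f: grad f(x) = Q x + c = (-3, -3)
Constraint values g_i(x) = a_i^T x - b_i:
  g_1((1, 2)) = -2
  g_2((1, 2)) = 0
Stationarity residual: grad f(x) + sum_i lambda_i a_i = (0, 0)
  -> stationarity OK
Primal feasibility (all g_i <= 0): OK
Dual feasibility (all lambda_i >= 0): OK
Complementary slackness (lambda_i * g_i(x) = 0 for all i): OK

Verdict: yes, KKT holds.

yes


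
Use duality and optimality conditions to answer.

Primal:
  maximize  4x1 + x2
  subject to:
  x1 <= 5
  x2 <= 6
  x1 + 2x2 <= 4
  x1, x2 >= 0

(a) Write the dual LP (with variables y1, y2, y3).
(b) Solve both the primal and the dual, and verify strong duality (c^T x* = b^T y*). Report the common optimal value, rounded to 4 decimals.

The standard primal-dual pair for 'max c^T x s.t. A x <= b, x >= 0' is:
  Dual:  min b^T y  s.t.  A^T y >= c,  y >= 0.

So the dual LP is:
  minimize  5y1 + 6y2 + 4y3
  subject to:
    y1 + y3 >= 4
    y2 + 2y3 >= 1
    y1, y2, y3 >= 0

Solving the primal: x* = (4, 0).
  primal value c^T x* = 16.
Solving the dual: y* = (0, 0, 4).
  dual value b^T y* = 16.
Strong duality: c^T x* = b^T y*. Confirmed.

16


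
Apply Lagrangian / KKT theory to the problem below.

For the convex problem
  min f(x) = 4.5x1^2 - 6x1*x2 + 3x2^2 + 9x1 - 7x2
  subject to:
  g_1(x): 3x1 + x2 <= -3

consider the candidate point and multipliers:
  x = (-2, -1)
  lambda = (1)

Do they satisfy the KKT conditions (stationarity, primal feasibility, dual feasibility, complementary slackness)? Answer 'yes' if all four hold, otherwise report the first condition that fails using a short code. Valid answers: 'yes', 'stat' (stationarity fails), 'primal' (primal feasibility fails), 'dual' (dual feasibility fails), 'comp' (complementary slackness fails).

Gradient of f: grad f(x) = Q x + c = (-3, -1)
Constraint values g_i(x) = a_i^T x - b_i:
  g_1((-2, -1)) = -4
Stationarity residual: grad f(x) + sum_i lambda_i a_i = (0, 0)
  -> stationarity OK
Primal feasibility (all g_i <= 0): OK
Dual feasibility (all lambda_i >= 0): OK
Complementary slackness (lambda_i * g_i(x) = 0 for all i): FAILS

Verdict: the first failing condition is complementary_slackness -> comp.

comp


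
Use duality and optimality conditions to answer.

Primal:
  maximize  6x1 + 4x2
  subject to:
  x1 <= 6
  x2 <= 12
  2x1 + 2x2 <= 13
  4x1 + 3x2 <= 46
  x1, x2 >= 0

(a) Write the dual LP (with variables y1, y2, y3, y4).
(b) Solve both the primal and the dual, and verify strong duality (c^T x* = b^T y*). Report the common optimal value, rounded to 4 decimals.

The standard primal-dual pair for 'max c^T x s.t. A x <= b, x >= 0' is:
  Dual:  min b^T y  s.t.  A^T y >= c,  y >= 0.

So the dual LP is:
  minimize  6y1 + 12y2 + 13y3 + 46y4
  subject to:
    y1 + 2y3 + 4y4 >= 6
    y2 + 2y3 + 3y4 >= 4
    y1, y2, y3, y4 >= 0

Solving the primal: x* = (6, 0.5).
  primal value c^T x* = 38.
Solving the dual: y* = (2, 0, 2, 0).
  dual value b^T y* = 38.
Strong duality: c^T x* = b^T y*. Confirmed.

38


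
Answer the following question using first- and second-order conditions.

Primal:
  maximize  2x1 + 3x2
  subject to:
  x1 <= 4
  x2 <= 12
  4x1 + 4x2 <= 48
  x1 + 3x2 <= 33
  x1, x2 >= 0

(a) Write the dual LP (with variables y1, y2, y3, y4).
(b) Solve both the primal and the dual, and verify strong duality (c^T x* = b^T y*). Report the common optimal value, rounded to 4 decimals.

The standard primal-dual pair for 'max c^T x s.t. A x <= b, x >= 0' is:
  Dual:  min b^T y  s.t.  A^T y >= c,  y >= 0.

So the dual LP is:
  minimize  4y1 + 12y2 + 48y3 + 33y4
  subject to:
    y1 + 4y3 + y4 >= 2
    y2 + 4y3 + 3y4 >= 3
    y1, y2, y3, y4 >= 0

Solving the primal: x* = (1.5, 10.5).
  primal value c^T x* = 34.5.
Solving the dual: y* = (0, 0, 0.375, 0.5).
  dual value b^T y* = 34.5.
Strong duality: c^T x* = b^T y*. Confirmed.

34.5


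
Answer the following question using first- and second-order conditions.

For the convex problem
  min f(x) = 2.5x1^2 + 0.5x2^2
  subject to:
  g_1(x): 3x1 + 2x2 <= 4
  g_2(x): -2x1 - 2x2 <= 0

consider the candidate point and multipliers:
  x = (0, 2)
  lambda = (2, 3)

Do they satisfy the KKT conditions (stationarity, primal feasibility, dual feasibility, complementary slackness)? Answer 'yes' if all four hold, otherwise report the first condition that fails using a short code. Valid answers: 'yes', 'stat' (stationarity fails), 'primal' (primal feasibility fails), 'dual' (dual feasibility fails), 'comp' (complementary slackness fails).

Gradient of f: grad f(x) = Q x + c = (0, 2)
Constraint values g_i(x) = a_i^T x - b_i:
  g_1((0, 2)) = 0
  g_2((0, 2)) = -4
Stationarity residual: grad f(x) + sum_i lambda_i a_i = (0, 0)
  -> stationarity OK
Primal feasibility (all g_i <= 0): OK
Dual feasibility (all lambda_i >= 0): OK
Complementary slackness (lambda_i * g_i(x) = 0 for all i): FAILS

Verdict: the first failing condition is complementary_slackness -> comp.

comp


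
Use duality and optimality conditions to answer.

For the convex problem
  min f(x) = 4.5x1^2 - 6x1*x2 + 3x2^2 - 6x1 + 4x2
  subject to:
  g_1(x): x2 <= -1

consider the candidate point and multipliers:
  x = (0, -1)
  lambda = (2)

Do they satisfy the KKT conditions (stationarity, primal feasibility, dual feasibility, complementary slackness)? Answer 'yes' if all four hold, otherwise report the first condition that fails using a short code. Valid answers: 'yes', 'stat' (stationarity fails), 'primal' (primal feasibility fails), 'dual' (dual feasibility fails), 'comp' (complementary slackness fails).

Gradient of f: grad f(x) = Q x + c = (0, -2)
Constraint values g_i(x) = a_i^T x - b_i:
  g_1((0, -1)) = 0
Stationarity residual: grad f(x) + sum_i lambda_i a_i = (0, 0)
  -> stationarity OK
Primal feasibility (all g_i <= 0): OK
Dual feasibility (all lambda_i >= 0): OK
Complementary slackness (lambda_i * g_i(x) = 0 for all i): OK

Verdict: yes, KKT holds.

yes


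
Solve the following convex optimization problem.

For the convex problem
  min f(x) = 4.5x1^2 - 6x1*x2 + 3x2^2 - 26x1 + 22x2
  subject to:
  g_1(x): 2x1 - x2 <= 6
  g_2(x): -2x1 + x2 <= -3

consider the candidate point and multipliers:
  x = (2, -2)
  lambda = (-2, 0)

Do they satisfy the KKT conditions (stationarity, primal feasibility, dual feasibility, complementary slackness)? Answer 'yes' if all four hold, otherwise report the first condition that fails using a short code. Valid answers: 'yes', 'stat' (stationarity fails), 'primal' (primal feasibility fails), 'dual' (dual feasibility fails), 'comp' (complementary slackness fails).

Gradient of f: grad f(x) = Q x + c = (4, -2)
Constraint values g_i(x) = a_i^T x - b_i:
  g_1((2, -2)) = 0
  g_2((2, -2)) = -3
Stationarity residual: grad f(x) + sum_i lambda_i a_i = (0, 0)
  -> stationarity OK
Primal feasibility (all g_i <= 0): OK
Dual feasibility (all lambda_i >= 0): FAILS
Complementary slackness (lambda_i * g_i(x) = 0 for all i): OK

Verdict: the first failing condition is dual_feasibility -> dual.

dual


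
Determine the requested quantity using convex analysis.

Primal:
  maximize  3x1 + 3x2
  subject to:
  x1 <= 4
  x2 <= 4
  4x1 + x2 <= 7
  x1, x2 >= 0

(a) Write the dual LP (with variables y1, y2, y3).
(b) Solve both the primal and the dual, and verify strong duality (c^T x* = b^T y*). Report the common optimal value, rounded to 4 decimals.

The standard primal-dual pair for 'max c^T x s.t. A x <= b, x >= 0' is:
  Dual:  min b^T y  s.t.  A^T y >= c,  y >= 0.

So the dual LP is:
  minimize  4y1 + 4y2 + 7y3
  subject to:
    y1 + 4y3 >= 3
    y2 + y3 >= 3
    y1, y2, y3 >= 0

Solving the primal: x* = (0.75, 4).
  primal value c^T x* = 14.25.
Solving the dual: y* = (0, 2.25, 0.75).
  dual value b^T y* = 14.25.
Strong duality: c^T x* = b^T y*. Confirmed.

14.25


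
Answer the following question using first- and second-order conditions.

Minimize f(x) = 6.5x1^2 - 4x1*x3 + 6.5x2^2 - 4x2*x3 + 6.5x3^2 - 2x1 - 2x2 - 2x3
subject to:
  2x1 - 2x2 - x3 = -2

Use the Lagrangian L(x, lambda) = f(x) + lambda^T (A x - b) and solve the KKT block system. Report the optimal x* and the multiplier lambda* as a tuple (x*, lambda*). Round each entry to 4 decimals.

Form the Lagrangian:
  L(x, lambda) = (1/2) x^T Q x + c^T x + lambda^T (A x - b)
Stationarity (grad_x L = 0): Q x + c + A^T lambda = 0.
Primal feasibility: A x = b.

This gives the KKT block system:
  [ Q   A^T ] [ x     ]   [-c ]
  [ A    0  ] [ lambda ] = [ b ]

Solving the linear system:
  x*      = (-0.049, 0.6846, 0.5328)
  lambda* = (2.3842)
  f(x*)   = 1.2158

x* = (-0.049, 0.6846, 0.5328), lambda* = (2.3842)


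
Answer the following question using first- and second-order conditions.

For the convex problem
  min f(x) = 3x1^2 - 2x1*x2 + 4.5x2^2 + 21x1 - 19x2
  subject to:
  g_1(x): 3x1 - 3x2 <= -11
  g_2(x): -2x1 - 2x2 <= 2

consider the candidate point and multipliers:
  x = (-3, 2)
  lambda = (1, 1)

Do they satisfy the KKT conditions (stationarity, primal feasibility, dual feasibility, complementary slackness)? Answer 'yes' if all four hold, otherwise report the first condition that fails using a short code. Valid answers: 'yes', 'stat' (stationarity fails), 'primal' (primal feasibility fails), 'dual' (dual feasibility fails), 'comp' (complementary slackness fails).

Gradient of f: grad f(x) = Q x + c = (-1, 5)
Constraint values g_i(x) = a_i^T x - b_i:
  g_1((-3, 2)) = -4
  g_2((-3, 2)) = 0
Stationarity residual: grad f(x) + sum_i lambda_i a_i = (0, 0)
  -> stationarity OK
Primal feasibility (all g_i <= 0): OK
Dual feasibility (all lambda_i >= 0): OK
Complementary slackness (lambda_i * g_i(x) = 0 for all i): FAILS

Verdict: the first failing condition is complementary_slackness -> comp.

comp


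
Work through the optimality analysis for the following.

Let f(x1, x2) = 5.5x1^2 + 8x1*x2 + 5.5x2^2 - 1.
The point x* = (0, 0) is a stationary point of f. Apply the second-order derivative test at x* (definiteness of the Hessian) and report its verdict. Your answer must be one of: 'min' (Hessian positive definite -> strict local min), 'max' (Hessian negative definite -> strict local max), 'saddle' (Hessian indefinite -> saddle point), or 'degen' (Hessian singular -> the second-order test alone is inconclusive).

Compute the Hessian H = grad^2 f:
  H = [[11, 8], [8, 11]]
Verify stationarity: grad f(x*) = H x* + g = (0, 0).
Eigenvalues of H: 3, 19.
Both eigenvalues > 0, so H is positive definite -> x* is a strict local min.

min


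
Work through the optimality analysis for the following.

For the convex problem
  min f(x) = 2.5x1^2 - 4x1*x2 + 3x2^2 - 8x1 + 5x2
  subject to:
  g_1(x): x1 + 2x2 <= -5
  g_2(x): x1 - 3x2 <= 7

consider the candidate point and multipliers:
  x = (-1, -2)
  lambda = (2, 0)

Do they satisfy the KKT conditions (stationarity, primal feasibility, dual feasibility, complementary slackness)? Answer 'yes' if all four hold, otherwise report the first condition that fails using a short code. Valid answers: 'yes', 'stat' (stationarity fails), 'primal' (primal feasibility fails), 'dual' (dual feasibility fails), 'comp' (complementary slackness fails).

Gradient of f: grad f(x) = Q x + c = (-5, -3)
Constraint values g_i(x) = a_i^T x - b_i:
  g_1((-1, -2)) = 0
  g_2((-1, -2)) = -2
Stationarity residual: grad f(x) + sum_i lambda_i a_i = (-3, 1)
  -> stationarity FAILS
Primal feasibility (all g_i <= 0): OK
Dual feasibility (all lambda_i >= 0): OK
Complementary slackness (lambda_i * g_i(x) = 0 for all i): OK

Verdict: the first failing condition is stationarity -> stat.

stat


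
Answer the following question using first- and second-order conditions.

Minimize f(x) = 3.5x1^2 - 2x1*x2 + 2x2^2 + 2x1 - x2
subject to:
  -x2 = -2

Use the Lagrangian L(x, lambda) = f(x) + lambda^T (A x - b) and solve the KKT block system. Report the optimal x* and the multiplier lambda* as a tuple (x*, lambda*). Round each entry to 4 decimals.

Form the Lagrangian:
  L(x, lambda) = (1/2) x^T Q x + c^T x + lambda^T (A x - b)
Stationarity (grad_x L = 0): Q x + c + A^T lambda = 0.
Primal feasibility: A x = b.

This gives the KKT block system:
  [ Q   A^T ] [ x     ]   [-c ]
  [ A    0  ] [ lambda ] = [ b ]

Solving the linear system:
  x*      = (0.2857, 2)
  lambda* = (6.4286)
  f(x*)   = 5.7143

x* = (0.2857, 2), lambda* = (6.4286)


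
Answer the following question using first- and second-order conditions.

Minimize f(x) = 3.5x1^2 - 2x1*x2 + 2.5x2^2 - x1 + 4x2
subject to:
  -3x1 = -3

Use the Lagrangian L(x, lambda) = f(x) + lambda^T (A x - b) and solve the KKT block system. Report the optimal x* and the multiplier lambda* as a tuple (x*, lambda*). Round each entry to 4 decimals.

Form the Lagrangian:
  L(x, lambda) = (1/2) x^T Q x + c^T x + lambda^T (A x - b)
Stationarity (grad_x L = 0): Q x + c + A^T lambda = 0.
Primal feasibility: A x = b.

This gives the KKT block system:
  [ Q   A^T ] [ x     ]   [-c ]
  [ A    0  ] [ lambda ] = [ b ]

Solving the linear system:
  x*      = (1, -0.4)
  lambda* = (2.2667)
  f(x*)   = 2.1

x* = (1, -0.4), lambda* = (2.2667)


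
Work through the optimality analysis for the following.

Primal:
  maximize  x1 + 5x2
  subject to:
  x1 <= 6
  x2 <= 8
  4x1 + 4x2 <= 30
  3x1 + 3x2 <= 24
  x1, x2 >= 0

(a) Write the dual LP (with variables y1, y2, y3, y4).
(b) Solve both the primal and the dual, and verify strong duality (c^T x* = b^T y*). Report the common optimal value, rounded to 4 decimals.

The standard primal-dual pair for 'max c^T x s.t. A x <= b, x >= 0' is:
  Dual:  min b^T y  s.t.  A^T y >= c,  y >= 0.

So the dual LP is:
  minimize  6y1 + 8y2 + 30y3 + 24y4
  subject to:
    y1 + 4y3 + 3y4 >= 1
    y2 + 4y3 + 3y4 >= 5
    y1, y2, y3, y4 >= 0

Solving the primal: x* = (0, 7.5).
  primal value c^T x* = 37.5.
Solving the dual: y* = (0, 0, 1.25, 0).
  dual value b^T y* = 37.5.
Strong duality: c^T x* = b^T y*. Confirmed.

37.5


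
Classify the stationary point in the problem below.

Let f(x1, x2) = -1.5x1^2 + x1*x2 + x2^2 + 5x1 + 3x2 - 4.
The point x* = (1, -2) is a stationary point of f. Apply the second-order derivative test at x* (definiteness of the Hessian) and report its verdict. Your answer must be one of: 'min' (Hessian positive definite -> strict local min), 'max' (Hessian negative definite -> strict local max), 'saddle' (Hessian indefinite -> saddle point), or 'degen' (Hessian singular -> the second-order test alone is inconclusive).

Compute the Hessian H = grad^2 f:
  H = [[-3, 1], [1, 2]]
Verify stationarity: grad f(x*) = H x* + g = (0, 0).
Eigenvalues of H: -3.1926, 2.1926.
Eigenvalues have mixed signs, so H is indefinite -> x* is a saddle point.

saddle


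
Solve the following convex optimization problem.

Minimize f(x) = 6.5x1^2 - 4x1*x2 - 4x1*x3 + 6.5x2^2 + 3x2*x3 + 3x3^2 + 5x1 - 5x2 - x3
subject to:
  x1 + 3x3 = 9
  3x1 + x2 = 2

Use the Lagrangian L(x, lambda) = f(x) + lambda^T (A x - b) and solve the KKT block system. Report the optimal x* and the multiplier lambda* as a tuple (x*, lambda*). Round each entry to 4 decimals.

Form the Lagrangian:
  L(x, lambda) = (1/2) x^T Q x + c^T x + lambda^T (A x - b)
Stationarity (grad_x L = 0): Q x + c + A^T lambda = 0.
Primal feasibility: A x = b.

This gives the KKT block system:
  [ Q   A^T ] [ x     ]   [-c ]
  [ A    0  ] [ lambda ] = [ b ]

Solving the linear system:
  x*      = (0.6898, -0.0694, 2.7701)
  lambda* = (-4.2177, 0.351)
  f(x*)   = 19.1415

x* = (0.6898, -0.0694, 2.7701), lambda* = (-4.2177, 0.351)


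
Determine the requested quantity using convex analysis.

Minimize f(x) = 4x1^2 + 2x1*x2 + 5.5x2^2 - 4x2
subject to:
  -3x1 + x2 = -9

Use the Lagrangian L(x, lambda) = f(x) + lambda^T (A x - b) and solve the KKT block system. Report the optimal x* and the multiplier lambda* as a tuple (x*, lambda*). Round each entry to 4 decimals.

Form the Lagrangian:
  L(x, lambda) = (1/2) x^T Q x + c^T x + lambda^T (A x - b)
Stationarity (grad_x L = 0): Q x + c + A^T lambda = 0.
Primal feasibility: A x = b.

This gives the KKT block system:
  [ Q   A^T ] [ x     ]   [-c ]
  [ A    0  ] [ lambda ] = [ b ]

Solving the linear system:
  x*      = (2.7479, -0.7563)
  lambda* = (6.8235)
  f(x*)   = 32.2185

x* = (2.7479, -0.7563), lambda* = (6.8235)


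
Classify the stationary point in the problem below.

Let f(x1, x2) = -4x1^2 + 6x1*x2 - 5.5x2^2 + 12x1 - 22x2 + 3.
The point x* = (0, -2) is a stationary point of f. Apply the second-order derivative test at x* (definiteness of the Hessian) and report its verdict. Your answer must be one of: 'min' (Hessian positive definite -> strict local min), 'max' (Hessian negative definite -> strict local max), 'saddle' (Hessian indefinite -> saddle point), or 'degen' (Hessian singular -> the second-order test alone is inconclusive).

Compute the Hessian H = grad^2 f:
  H = [[-8, 6], [6, -11]]
Verify stationarity: grad f(x*) = H x* + g = (0, 0).
Eigenvalues of H: -15.6847, -3.3153.
Both eigenvalues < 0, so H is negative definite -> x* is a strict local max.

max
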